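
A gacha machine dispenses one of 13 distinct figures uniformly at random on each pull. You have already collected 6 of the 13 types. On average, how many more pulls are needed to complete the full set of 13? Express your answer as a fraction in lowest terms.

4719/140

Starting from 6 distinct types, each trial gives a new one with probability (13−i)/13 when i types are held, so the wait for the next new type is 13/(13−i).
E = 13/7 + 13/6 + 13/5 + 13/4 + 13/3 + 13/2 + 13/1 = 4719/140.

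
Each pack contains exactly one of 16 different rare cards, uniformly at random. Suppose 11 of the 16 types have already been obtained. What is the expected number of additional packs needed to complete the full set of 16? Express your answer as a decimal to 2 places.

Starting from 11 distinct types, each trial gives a new one with probability (16−i)/16 when i types are held, so the wait for the next new type is 16/(16−i).
E = 16/5 + 16/4 + 16/3 + 16/2 + 16/1 = 548/15 ≈ 36.53.

36.53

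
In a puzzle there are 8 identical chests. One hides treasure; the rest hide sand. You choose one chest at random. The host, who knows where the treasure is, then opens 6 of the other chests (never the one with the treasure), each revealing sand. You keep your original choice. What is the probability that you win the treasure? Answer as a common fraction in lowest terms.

1/8

The host can always open 6 empty chests regardless of your choice, so the reveals give no information about your original chest.
P(win by staying) = 1/8.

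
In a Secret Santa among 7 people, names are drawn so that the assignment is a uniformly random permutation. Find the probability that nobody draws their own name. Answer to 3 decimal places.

0.368

This is the derangement probability: permutations of 7 with no fixed point.
D(7) = 7! · (1 − 1/1! + 1/2! − ··· + (−1)^7/7!) = 1854.
P = 1854/5040 = 103/280 ≈ 0.368.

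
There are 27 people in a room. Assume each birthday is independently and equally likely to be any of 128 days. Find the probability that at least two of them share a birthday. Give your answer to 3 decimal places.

0.948

It's easier to compute the probability that all 27 are distinct.
P(all distinct) = 128/128 · 127/128 · ··· · 102/128 ≈ 0.052.
So the probability of at least one match is 1 − 0.052 = 0.948.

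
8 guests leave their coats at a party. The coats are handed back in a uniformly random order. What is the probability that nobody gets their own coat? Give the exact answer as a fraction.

This is the derangement probability: permutations of 8 with no fixed point.
D(8) = 8! · (1 − 1/1! + 1/2! − ··· + (−1)^8/8!) = 14833.
P = 14833/40320 = 2119/5760.

2119/5760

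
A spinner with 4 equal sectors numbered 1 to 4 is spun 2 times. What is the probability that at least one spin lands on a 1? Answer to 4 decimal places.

P(no spin lands on a 1) = (3/4)^2 ≈ 0.5625.
P(at least one) = 1 − 0.5625 = 0.4375.

0.4375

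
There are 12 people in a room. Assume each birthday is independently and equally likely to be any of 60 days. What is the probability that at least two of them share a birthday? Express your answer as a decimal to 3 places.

It's easier to compute the probability that all 12 are distinct.
P(all distinct) = 60/60 · 59/60 · ··· · 49/60 ≈ 0.308.
So the probability of at least one match is 1 − 0.308 = 0.692.

0.692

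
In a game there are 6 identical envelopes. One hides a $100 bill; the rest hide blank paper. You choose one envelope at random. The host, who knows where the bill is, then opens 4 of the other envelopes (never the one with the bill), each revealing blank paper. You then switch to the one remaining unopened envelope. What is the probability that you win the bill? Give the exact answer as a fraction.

Your original envelope holds the bill with probability 1/6, so the other 5 collectively hold it with probability 5/6.
The host can always find 4 empty envelopes to open, so the reveals don't change that 5/6; it is now spread over the 1 remaining unopened envelope.
P(win by switching) = (5/6) · (1/1) = 5/6.

5/6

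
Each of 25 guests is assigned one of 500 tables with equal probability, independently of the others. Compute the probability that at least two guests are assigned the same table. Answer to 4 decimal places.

0.4567

It's easier to compute the probability that all 25 are distinct.
P(all distinct) = 500/500 · 499/500 · ··· · 476/500 ≈ 0.5433.
So the probability of at least one match is 1 − 0.5433 = 0.4567.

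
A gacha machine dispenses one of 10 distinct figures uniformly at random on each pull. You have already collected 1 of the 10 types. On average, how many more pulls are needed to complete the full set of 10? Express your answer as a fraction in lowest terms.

Starting from 1 distinct type, each trial gives a new one with probability (10−i)/10 when i types are held, so the wait for the next new type is 10/(10−i).
E = 10/9 + 10/8 + 10/7 + 10/6 + 10/5 + 10/4 + 10/3 + 10/2 + 10/1 = 7129/252.

7129/252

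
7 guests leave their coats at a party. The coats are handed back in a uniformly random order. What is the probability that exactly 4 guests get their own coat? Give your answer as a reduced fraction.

1/72

Choose which 4 of the 7 are fixed: C(7,4) = 35 ways.
The remaining 3 must have no fixed point: D(3) = 2.
P = 35·2/5040 = 1/72.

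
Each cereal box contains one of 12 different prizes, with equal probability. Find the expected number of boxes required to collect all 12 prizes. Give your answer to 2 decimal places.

37.24

After i distinct types are collected, each trial gives a new one with probability (12−i)/12, so the expected wait for the next new type is 12/(12−i).
E = 12/12 + 12/11 + 12/10 + 12/9 + 12/8 + 12/7 + 12/6 + 12/5 + 12/4 + 12/3 + 12/2 + 12/1 = 86021/2310 ≈ 37.24.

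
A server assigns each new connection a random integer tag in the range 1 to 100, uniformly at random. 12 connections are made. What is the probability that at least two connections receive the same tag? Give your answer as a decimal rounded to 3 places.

0.497

It's easier to compute the probability that all 12 are distinct.
P(all distinct) = 100/100 · 99/100 · ··· · 89/100 ≈ 0.503.
So the probability of at least one match is 1 − 0.503 = 0.497.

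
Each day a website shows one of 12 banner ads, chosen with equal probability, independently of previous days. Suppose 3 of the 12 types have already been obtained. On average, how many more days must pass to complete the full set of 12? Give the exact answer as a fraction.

Starting from 3 distinct types, each trial gives a new one with probability (12−i)/12 when i types are held, so the wait for the next new type is 12/(12−i).
E = 12/9 + 12/8 + 12/7 + 12/6 + 12/5 + 12/4 + 12/3 + 12/2 + 12/1 = 7129/210.

7129/210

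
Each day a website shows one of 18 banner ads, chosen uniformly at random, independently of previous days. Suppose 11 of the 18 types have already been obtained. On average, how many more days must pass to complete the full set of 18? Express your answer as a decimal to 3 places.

Starting from 11 distinct types, each trial gives a new one with probability (18−i)/18 when i types are held, so the wait for the next new type is 18/(18−i).
E = 18/7 + 18/6 + 18/5 + 18/4 + 18/3 + 18/2 + 18/1 = 3267/70 ≈ 46.671.

46.671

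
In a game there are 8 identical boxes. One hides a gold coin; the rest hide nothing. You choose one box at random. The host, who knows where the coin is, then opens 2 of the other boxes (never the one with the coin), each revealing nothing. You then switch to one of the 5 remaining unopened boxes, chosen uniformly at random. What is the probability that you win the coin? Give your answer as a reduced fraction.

7/40

Your original box holds the coin with probability 1/8, so the other 7 collectively hold it with probability 7/8.
The host can always find 2 empty boxes to open, so the reveals don't change that 7/8; it is now spread over the 5 remaining unopened boxes.
P(win by switching) = (7/8) · (1/5) = 7/40.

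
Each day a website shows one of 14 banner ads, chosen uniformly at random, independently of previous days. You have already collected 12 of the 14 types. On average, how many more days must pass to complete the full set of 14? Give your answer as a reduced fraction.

21

Starting from 12 distinct types, each trial gives a new one with probability (14−i)/14 when i types are held, so the wait for the next new type is 14/(14−i).
E = 14/2 + 14/1 = 21.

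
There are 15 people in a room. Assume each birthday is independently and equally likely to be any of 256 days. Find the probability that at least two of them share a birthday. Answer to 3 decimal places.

0.342

It's easier to compute the probability that all 15 are distinct.
P(all distinct) = 256/256 · 255/256 · ··· · 242/256 ≈ 0.658.
So the probability of at least one match is 1 − 0.658 = 0.342.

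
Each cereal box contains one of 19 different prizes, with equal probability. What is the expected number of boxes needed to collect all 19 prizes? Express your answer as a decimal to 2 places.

67.41

After i distinct types are collected, each trial gives a new one with probability (19−i)/19, so the expected wait for the next new type is 19/(19−i).
E = 19/19 + 19/18 + 19/17 + 19/16 + 19/15 + 19/14 + 19/13 + 19/12 + 19/11 + 19/10 + 19/9 + 19/8 + 19/7 + 19/6 + 19/5 + 19/4 + 19/3 + 19/2 + 19/1 = 275295799/4084080 ≈ 67.41.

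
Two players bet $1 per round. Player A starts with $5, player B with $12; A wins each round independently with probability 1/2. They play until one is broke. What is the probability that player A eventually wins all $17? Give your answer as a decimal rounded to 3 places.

0.294

With a fair step, P(i) = ½P(i−1) + ½P(i+1) with P(0)=0, P(17)=1 has the linear solution P(i) = i/17.
P(5) = 5/17 ≈ 0.294.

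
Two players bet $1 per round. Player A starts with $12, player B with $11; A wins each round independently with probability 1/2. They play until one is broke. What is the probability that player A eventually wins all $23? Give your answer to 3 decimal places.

0.522

With a fair step, P(i) = ½P(i−1) + ½P(i+1) with P(0)=0, P(23)=1 has the linear solution P(i) = i/23.
P(12) = 12/23 ≈ 0.522.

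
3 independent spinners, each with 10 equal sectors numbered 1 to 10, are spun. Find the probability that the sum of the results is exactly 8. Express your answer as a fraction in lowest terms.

There are 10^3 = 1000 equally likely outcomes.
The number of ordered 3-tuples from {1,…,10} summing to 8 is 21.
P(sum = 8) = 21/1000.

21/1000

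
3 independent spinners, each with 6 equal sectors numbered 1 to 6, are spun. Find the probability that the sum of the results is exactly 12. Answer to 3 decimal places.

0.116

There are 6^3 = 216 equally likely outcomes.
The number of ordered 3-tuples from {1,…,6} summing to 12 is 25.
P(sum = 12) = 25/216 ≈ 0.116.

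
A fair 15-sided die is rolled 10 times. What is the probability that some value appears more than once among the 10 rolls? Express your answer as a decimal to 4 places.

0.9811

P(all 10 different) = 15/15 · 14/15 · ··· · 6/15 ≈ 0.0189.
P(at least two equal) = 1 − 0.0189 = 0.9811.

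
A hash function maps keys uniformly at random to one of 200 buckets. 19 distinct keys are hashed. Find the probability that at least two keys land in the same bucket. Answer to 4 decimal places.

0.5863

It's easier to compute the probability that all 19 are distinct.
P(all distinct) = 200/200 · 199/200 · ··· · 182/200 ≈ 0.4137.
So the probability of at least one match is 1 − 0.4137 = 0.5863.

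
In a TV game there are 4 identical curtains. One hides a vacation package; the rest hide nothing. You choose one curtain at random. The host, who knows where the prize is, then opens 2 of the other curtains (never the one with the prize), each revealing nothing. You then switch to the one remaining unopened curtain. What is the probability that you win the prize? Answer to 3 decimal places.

Your original curtain holds the prize with probability 1/4, so the other 3 collectively hold it with probability 3/4.
The host can always find 2 empty curtains to open, so the reveals don't change that 3/4; it is now spread over the 1 remaining unopened curtain.
P(win by switching) = (3/4) · (1/1) = 3/4 ≈ 0.750.

0.750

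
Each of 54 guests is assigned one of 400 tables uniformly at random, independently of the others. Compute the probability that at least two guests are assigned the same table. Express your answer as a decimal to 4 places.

0.9764

It's easier to compute the probability that all 54 are distinct.
P(all distinct) = 400/400 · 399/400 · ··· · 347/400 ≈ 0.0236.
So the probability of at least one match is 1 − 0.0236 = 0.9764.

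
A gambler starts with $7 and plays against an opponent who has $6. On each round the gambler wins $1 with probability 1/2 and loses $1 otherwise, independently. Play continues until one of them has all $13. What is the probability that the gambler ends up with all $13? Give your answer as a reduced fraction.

7/13

With a fair step, P(i) = ½P(i−1) + ½P(i+1) with P(0)=0, P(13)=1 has the linear solution P(i) = i/13.
P(7) = 7/13.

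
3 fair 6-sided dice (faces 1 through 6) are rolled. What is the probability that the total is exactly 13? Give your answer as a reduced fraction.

There are 6^3 = 216 equally likely outcomes.
The number of ordered 3-tuples from {1,…,6} summing to 13 is 21.
P(sum = 13) = 21/216 = 7/72.

7/72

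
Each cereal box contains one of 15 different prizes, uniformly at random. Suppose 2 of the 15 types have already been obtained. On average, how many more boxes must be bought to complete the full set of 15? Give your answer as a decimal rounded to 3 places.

47.702

Starting from 2 distinct types, each trial gives a new one with probability (15−i)/15 when i types are held, so the wait for the next new type is 15/(15−i).
E = 15/13 + 15/12 + 15/11 + 15/10 + 15/9 + 15/8 + 15/7 + 15/6 + 15/5 + 15/4 + 15/3 + 15/2 + 15/1 = 1145993/24024 ≈ 47.702.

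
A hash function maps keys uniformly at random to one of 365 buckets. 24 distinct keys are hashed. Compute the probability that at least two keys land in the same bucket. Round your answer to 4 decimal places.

0.5383

It's easier to compute the probability that all 24 are distinct.
P(all distinct) = 365/365 · 364/365 · ··· · 342/365 ≈ 0.4617.
So the probability of at least one match is 1 − 0.4617 = 0.5383.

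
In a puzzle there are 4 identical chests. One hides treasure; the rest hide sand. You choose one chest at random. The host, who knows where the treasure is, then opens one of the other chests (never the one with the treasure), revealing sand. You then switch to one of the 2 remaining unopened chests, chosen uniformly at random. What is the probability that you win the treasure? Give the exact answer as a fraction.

3/8

Your original chest holds the treasure with probability 1/4, so the other 3 collectively hold it with probability 3/4.
The host can always find an empty chest to open, so this doesn't change that 3/4; it is now spread over the 2 remaining unopened chests.
P(win by switching) = (3/4) · (1/2) = 3/8.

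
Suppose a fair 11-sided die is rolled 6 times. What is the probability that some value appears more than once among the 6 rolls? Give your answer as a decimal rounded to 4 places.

P(all 6 different) = 11/11 · 10/11 · ··· · 6/11 ≈ 0.1878.
P(at least two equal) = 1 − 0.1878 = 0.8122.

0.8122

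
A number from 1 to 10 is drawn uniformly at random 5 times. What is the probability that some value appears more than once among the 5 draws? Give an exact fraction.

436/625

P(all 5 different) = 10/10 · 9/10 · ··· · 6/10 = 189/625.
P(at least two equal) = 1 − 189/625 = 436/625.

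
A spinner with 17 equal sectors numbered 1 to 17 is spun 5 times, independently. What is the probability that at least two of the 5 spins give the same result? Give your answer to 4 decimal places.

P(all 5 different) = 17/17 · 16/17 · ··· · 13/17 ≈ 0.5230.
P(at least two equal) = 1 − 0.5230 = 0.4770.

0.4770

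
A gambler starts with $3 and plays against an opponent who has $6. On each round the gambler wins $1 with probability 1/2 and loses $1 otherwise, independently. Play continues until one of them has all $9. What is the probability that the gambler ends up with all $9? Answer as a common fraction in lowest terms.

1/3

With a fair step, P(i) = ½P(i−1) + ½P(i+1) with P(0)=0, P(9)=1 has the linear solution P(i) = i/9.
P(3) = 3/9 = 1/3.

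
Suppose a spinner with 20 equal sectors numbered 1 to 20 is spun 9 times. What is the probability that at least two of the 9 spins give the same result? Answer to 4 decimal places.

0.8810

P(all 9 different) = 20/20 · 19/20 · ··· · 12/20 ≈ 0.1190.
P(at least two equal) = 1 − 0.1190 = 0.8810.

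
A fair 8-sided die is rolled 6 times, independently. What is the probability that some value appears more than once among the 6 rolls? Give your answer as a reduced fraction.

P(all 6 different) = 8/8 · 7/8 · ··· · 3/8 = 315/4096.
P(at least two equal) = 1 − 315/4096 = 3781/4096.

3781/4096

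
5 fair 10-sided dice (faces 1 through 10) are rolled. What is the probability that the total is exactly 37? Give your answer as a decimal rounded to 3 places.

There are 10^5 = 100000 equally likely outcomes.
The number of ordered 5-tuples from {1,…,10} summing to 37 is 2205.
P(sum = 37) = 2205/100000 = 441/20000 ≈ 0.022.

0.022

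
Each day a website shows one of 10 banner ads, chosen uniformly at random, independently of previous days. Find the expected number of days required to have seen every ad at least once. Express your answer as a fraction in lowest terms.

7381/252

After i distinct types are collected, each trial gives a new one with probability (10−i)/10, so the expected wait for the next new type is 10/(10−i).
E = 10/10 + 10/9 + 10/8 + 10/7 + 10/6 + 10/5 + 10/4 + 10/3 + 10/2 + 10/1 = 7381/252.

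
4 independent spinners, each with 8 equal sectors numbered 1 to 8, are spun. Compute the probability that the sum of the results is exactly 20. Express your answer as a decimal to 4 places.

0.0769

There are 8^4 = 4096 equally likely outcomes.
The number of ordered 4-tuples from {1,…,8} summing to 20 is 315.
P(sum = 20) = 315/4096 ≈ 0.0769.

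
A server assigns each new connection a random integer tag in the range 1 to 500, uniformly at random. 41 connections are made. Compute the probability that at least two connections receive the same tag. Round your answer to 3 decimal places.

It's easier to compute the probability that all 41 are distinct.
P(all distinct) = 500/500 · 499/500 · ··· · 460/500 ≈ 0.185.
So the probability of at least one match is 1 − 0.185 = 0.815.

0.815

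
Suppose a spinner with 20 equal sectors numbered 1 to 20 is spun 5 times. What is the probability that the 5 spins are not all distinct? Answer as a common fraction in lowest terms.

P(all 5 different) = 20/20 · 19/20 · ··· · 16/20 = 2907/5000.
P(at least two equal) = 1 − 2907/5000 = 2093/5000.

2093/5000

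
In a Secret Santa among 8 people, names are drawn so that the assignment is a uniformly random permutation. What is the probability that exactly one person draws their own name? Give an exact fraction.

103/280

Choose which one is fixed: C(8,1) = 8 ways.
The remaining 7 must have no fixed point: D(7) = 1854.
P = 8·1854/40320 = 103/280.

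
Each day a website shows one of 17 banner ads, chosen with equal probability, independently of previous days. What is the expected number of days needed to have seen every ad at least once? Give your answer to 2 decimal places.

58.47

After i distinct types are collected, each trial gives a new one with probability (17−i)/17, so the expected wait for the next new type is 17/(17−i).
E = 17/17 + 17/16 + 17/15 + 17/14 + 17/13 + 17/12 + 17/11 + 17/10 + 17/9 + 17/8 + 17/7 + 17/6 + 17/5 + 17/4 + 17/3 + 17/2 + 17/1 = 42142223/720720 ≈ 58.47.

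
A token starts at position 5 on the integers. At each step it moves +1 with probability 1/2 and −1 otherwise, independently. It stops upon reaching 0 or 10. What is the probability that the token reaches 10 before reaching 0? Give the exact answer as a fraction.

With a fair step, P(i) = ½P(i−1) + ½P(i+1) with P(0)=0, P(10)=1 has the linear solution P(i) = i/10.
P(5) = 5/10 = 1/2.

1/2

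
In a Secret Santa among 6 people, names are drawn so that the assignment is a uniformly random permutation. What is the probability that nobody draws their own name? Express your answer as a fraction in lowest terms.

53/144

This is the derangement probability: permutations of 6 with no fixed point.
D(6) = 6! · (1 − 1/1! + 1/2! − ··· + (−1)^6/6!) = 265.
P = 265/720 = 53/144.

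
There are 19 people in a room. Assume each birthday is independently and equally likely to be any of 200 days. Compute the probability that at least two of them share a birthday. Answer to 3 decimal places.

It's easier to compute the probability that all 19 are distinct.
P(all distinct) = 200/200 · 199/200 · ··· · 182/200 ≈ 0.414.
So the probability of at least one match is 1 − 0.414 = 0.586.

0.586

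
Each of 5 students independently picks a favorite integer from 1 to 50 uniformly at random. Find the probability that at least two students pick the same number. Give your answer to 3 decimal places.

It's easier to compute the probability that all 5 are distinct.
P(all distinct) = 50/50 · 49/50 · ··· · 46/50 ≈ 0.814.
So the probability of at least one match is 1 − 0.814 = 0.186.

0.186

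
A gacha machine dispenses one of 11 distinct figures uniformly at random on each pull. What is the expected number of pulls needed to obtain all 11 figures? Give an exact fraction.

83711/2520

After i distinct types are collected, each trial gives a new one with probability (11−i)/11, so the expected wait for the next new type is 11/(11−i).
E = 11/11 + 11/10 + 11/9 + 11/8 + 11/7 + 11/6 + 11/5 + 11/4 + 11/3 + 11/2 + 11/1 = 83711/2520.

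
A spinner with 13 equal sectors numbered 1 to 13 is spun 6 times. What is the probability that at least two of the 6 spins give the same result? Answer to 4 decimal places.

P(all 6 different) = 13/13 · 12/13 · ··· · 8/13 ≈ 0.2560.
P(at least two equal) = 1 − 0.2560 = 0.7440.

0.7440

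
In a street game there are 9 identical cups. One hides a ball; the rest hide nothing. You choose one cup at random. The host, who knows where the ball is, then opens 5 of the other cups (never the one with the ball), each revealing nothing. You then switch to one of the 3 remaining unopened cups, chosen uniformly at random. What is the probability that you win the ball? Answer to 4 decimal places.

Your original cup holds the ball with probability 1/9, so the other 8 collectively hold it with probability 8/9.
The host can always find 5 empty cups to open, so the reveals don't change that 8/9; it is now spread over the 3 remaining unopened cups.
P(win by switching) = (8/9) · (1/3) = 8/27 ≈ 0.2963.

0.2963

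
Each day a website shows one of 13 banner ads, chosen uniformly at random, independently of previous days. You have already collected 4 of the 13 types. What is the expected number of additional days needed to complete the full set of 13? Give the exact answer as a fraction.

Starting from 4 distinct types, each trial gives a new one with probability (13−i)/13 when i types are held, so the wait for the next new type is 13/(13−i).
E = 13/9 + 13/8 + 13/7 + 13/6 + 13/5 + 13/4 + 13/3 + 13/2 + 13/1 = 92677/2520.

92677/2520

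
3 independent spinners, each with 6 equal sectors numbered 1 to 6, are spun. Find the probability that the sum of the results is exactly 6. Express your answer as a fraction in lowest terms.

There are 6^3 = 216 equally likely outcomes.
The number of ordered 3-tuples from {1,…,6} summing to 6 is 10.
P(sum = 6) = 10/216 = 5/108.

5/108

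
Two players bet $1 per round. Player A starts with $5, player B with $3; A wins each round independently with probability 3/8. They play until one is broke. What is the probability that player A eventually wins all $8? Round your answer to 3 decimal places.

Let r = q/p = (5/8)/(3/8) = 5/3. The recurrence P(i) = p·P(i+1) + q·P(i−1) with P(0)=0, P(8)=1 gives P(i) = (1 − r^i)/(1 − r^8).
P(5) = (1 − (5/3)^5) / (1 − (5/3)^8) = 38907/192032 ≈ 0.203.

0.203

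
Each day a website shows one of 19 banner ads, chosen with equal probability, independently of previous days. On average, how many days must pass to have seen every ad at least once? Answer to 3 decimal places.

67.407

After i distinct types are collected, each trial gives a new one with probability (19−i)/19, so the expected wait for the next new type is 19/(19−i).
E = 19/19 + 19/18 + 19/17 + 19/16 + 19/15 + 19/14 + 19/13 + 19/12 + 19/11 + 19/10 + 19/9 + 19/8 + 19/7 + 19/6 + 19/5 + 19/4 + 19/3 + 19/2 + 19/1 = 275295799/4084080 ≈ 67.407.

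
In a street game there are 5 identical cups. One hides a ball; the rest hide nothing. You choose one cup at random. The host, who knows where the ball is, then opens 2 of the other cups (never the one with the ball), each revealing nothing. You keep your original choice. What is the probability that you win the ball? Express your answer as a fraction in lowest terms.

The host can always open 2 empty cups regardless of your choice, so the reveals give no information about your original cup.
P(win by staying) = 1/5.

1/5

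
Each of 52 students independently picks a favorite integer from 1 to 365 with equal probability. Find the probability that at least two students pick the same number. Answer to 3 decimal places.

It's easier to compute the probability that all 52 are distinct.
P(all distinct) = 365/365 · 364/365 · ··· · 314/365 ≈ 0.022.
So the probability of at least one match is 1 − 0.022 = 0.978.

0.978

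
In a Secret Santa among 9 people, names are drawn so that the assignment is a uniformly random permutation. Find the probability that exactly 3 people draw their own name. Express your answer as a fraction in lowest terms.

53/864

Choose which 3 of the 9 are fixed: C(9,3) = 84 ways.
The remaining 6 must have no fixed point: D(6) = 265.
P = 84·265/362880 = 53/864.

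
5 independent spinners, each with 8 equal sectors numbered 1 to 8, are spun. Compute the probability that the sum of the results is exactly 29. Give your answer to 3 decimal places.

0.036

There are 8^5 = 32768 equally likely outcomes.
The number of ordered 5-tuples from {1,…,8} summing to 29 is 1190.
P(sum = 29) = 1190/32768 = 595/16384 ≈ 0.036.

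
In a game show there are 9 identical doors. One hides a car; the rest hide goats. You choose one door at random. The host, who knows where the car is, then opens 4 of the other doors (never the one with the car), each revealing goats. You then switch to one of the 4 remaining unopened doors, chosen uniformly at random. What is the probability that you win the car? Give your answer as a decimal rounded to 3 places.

Your original door holds the car with probability 1/9, so the other 8 collectively hold it with probability 8/9.
The host can always find 4 empty doors to open, so the reveals don't change that 8/9; it is now spread over the 4 remaining unopened doors.
P(win by switching) = (8/9) · (1/4) = 2/9 ≈ 0.222.

0.222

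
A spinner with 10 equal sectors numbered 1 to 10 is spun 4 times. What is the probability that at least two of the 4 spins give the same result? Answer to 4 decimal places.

P(all 4 different) = 10/10 · 9/10 · ··· · 7/10 ≈ 0.5040.
P(at least two equal) = 1 − 0.5040 = 0.4960.

0.4960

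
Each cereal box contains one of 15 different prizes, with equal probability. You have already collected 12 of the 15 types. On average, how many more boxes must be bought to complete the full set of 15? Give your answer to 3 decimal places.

Starting from 12 distinct types, each trial gives a new one with probability (15−i)/15 when i types are held, so the wait for the next new type is 15/(15−i).
E = 15/3 + 15/2 + 15/1 = 55/2 ≈ 27.500.

27.500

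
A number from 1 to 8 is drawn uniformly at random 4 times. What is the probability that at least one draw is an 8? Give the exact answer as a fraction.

1695/4096

P(no draw is an 8) = (7/8)^4 = 2401/4096.
P(at least one) = 1 − 2401/4096 = 1695/4096.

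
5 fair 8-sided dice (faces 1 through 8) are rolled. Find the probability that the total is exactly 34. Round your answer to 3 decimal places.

There are 8^5 = 32768 equally likely outcomes.
The number of ordered 5-tuples from {1,…,8} summing to 34 is 210.
P(sum = 34) = 210/32768 = 105/16384 ≈ 0.006.

0.006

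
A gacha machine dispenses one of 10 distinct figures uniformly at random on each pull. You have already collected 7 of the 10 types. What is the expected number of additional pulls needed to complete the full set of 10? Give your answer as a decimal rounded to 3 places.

Starting from 7 distinct types, each trial gives a new one with probability (10−i)/10 when i types are held, so the wait for the next new type is 10/(10−i).
E = 10/3 + 10/2 + 10/1 = 55/3 ≈ 18.333.

18.333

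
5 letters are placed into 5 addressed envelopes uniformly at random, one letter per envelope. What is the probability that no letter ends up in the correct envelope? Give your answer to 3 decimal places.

This is the derangement probability: permutations of 5 with no fixed point.
D(5) = 5! · (1 − 1/1! + 1/2! − ··· + (−1)^5/5!) = 44.
P = 44/120 = 11/30 ≈ 0.367.

0.367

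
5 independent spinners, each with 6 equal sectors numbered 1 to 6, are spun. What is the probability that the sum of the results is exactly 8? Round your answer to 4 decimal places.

There are 6^5 = 7776 equally likely outcomes.
The number of ordered 5-tuples from {1,…,6} summing to 8 is 35.
P(sum = 8) = 35/7776 ≈ 0.0045.

0.0045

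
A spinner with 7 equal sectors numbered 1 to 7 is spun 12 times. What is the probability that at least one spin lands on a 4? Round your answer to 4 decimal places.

P(no spin lands on a 4) = (6/7)^12 ≈ 0.1573.
P(at least one) = 1 − 0.1573 = 0.8427.

0.8427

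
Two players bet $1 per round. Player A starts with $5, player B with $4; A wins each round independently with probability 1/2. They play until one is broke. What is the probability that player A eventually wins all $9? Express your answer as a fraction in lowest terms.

With a fair step, P(i) = ½P(i−1) + ½P(i+1) with P(0)=0, P(9)=1 has the linear solution P(i) = i/9.
P(5) = 5/9.

5/9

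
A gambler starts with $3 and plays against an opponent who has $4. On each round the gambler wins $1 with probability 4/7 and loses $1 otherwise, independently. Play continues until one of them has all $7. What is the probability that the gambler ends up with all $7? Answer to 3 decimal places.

0.667

Let r = q/p = (3/7)/(4/7) = 3/4. The recurrence P(i) = p·P(i+1) + q·P(i−1) with P(0)=0, P(7)=1 gives P(i) = (1 − r^i)/(1 − r^7).
P(3) = (1 − (3/4)^3) / (1 − (3/4)^7) = 9472/14197 ≈ 0.667.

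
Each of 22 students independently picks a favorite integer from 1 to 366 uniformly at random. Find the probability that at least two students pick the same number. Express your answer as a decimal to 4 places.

It's easier to compute the probability that all 22 are distinct.
P(all distinct) = 366/366 · 365/366 · ··· · 345/366 ≈ 0.5252.
So the probability of at least one match is 1 − 0.5252 = 0.4748.

0.4748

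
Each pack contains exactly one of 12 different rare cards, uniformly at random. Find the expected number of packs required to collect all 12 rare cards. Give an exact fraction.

After i distinct types are collected, each trial gives a new one with probability (12−i)/12, so the expected wait for the next new type is 12/(12−i).
E = 12/12 + 12/11 + 12/10 + 12/9 + 12/8 + 12/7 + 12/6 + 12/5 + 12/4 + 12/3 + 12/2 + 12/1 = 86021/2310.

86021/2310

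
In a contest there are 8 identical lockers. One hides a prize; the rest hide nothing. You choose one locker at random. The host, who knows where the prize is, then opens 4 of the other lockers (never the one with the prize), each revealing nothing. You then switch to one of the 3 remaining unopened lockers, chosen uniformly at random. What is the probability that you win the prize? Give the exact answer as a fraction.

Your original locker holds the prize with probability 1/8, so the other 7 collectively hold it with probability 7/8.
The host can always find 4 empty lockers to open, so the reveals don't change that 7/8; it is now spread over the 3 remaining unopened lockers.
P(win by switching) = (7/8) · (1/3) = 7/24.

7/24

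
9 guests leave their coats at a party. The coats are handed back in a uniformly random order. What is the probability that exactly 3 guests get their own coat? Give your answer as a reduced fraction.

53/864

Choose which 3 of the 9 are fixed: C(9,3) = 84 ways.
The remaining 6 must have no fixed point: D(6) = 265.
P = 84·265/362880 = 53/864.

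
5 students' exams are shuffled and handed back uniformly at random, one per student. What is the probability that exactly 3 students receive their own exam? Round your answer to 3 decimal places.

0.083

Choose which 3 of the 5 are fixed: C(5,3) = 10 ways.
The remaining 2 must have no fixed point: D(2) = 1.
P = 10·1/120 = 1/12 ≈ 0.083.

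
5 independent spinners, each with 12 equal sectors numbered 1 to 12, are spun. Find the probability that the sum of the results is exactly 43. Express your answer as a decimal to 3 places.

0.022

There are 12^5 = 248832 equally likely outcomes.
The number of ordered 5-tuples from {1,…,12} summing to 43 is 5355.
P(sum = 43) = 5355/248832 = 595/27648 ≈ 0.022.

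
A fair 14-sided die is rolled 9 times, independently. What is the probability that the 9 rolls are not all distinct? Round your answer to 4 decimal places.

0.9648

P(all 9 different) = 14/14 · 13/14 · ··· · 6/14 ≈ 0.0352.
P(at least two equal) = 1 − 0.0352 = 0.9648.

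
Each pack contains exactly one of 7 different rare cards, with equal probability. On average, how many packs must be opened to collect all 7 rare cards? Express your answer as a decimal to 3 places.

After i distinct types are collected, each trial gives a new one with probability (7−i)/7, so the expected wait for the next new type is 7/(7−i).
E = 7/7 + 7/6 + 7/5 + 7/4 + 7/3 + 7/2 + 7/1 = 363/20 ≈ 18.150.

18.150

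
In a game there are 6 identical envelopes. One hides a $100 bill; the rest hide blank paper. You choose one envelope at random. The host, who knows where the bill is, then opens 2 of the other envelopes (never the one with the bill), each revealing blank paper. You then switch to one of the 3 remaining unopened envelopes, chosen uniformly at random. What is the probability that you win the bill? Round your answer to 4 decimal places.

Your original envelope holds the bill with probability 1/6, so the other 5 collectively hold it with probability 5/6.
The host can always find 2 empty envelopes to open, so the reveals don't change that 5/6; it is now spread over the 3 remaining unopened envelopes.
P(win by switching) = (5/6) · (1/3) = 5/18 ≈ 0.2778.

0.2778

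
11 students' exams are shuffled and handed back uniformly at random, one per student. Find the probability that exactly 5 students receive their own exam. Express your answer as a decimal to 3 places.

Choose which 5 of the 11 are fixed: C(11,5) = 462 ways.
The remaining 6 must have no fixed point: D(6) = 265.
P = 462·265/39916800 = 53/17280 ≈ 0.003.

0.003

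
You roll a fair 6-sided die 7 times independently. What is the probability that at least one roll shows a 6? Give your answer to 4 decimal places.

0.7209

P(no roll shows a 6) = (5/6)^7 ≈ 0.2791.
P(at least one) = 1 − 0.2791 = 0.7209.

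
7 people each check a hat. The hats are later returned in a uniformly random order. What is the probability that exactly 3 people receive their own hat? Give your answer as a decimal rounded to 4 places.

Choose which 3 of the 7 are fixed: C(7,3) = 35 ways.
The remaining 4 must have no fixed point: D(4) = 9.
P = 35·9/5040 = 1/16 ≈ 0.0625.

0.0625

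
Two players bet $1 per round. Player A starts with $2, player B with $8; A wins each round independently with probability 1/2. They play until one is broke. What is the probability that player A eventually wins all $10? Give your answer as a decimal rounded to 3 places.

0.200

With a fair step, P(i) = ½P(i−1) + ½P(i+1) with P(0)=0, P(10)=1 has the linear solution P(i) = i/10.
P(2) = 2/10 = 1/5 ≈ 0.200.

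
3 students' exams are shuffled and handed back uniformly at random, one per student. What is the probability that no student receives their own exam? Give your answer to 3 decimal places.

0.333

This is the derangement probability: permutations of 3 with no fixed point.
D(3) = 3! · (1 − 1/1! + 1/2! − ··· + (−1)^3/3!) = 2.
P = 2/6 = 1/3 ≈ 0.333.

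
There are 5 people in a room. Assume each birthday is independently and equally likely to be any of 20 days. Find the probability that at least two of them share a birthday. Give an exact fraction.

2093/5000

It's easier to compute the probability that all 5 are distinct.
P(all distinct) = 20/20 · 19/20 · ··· · 16/20 = 2907/5000.
So the probability of at least one match is 1 − 2907/5000 = 2093/5000.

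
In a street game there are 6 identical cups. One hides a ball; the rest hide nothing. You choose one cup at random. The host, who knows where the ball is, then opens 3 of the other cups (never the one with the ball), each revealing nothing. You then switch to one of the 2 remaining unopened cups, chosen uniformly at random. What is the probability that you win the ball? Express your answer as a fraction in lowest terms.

Your original cup holds the ball with probability 1/6, so the other 5 collectively hold it with probability 5/6.
The host can always find 3 empty cups to open, so the reveals don't change that 5/6; it is now spread over the 2 remaining unopened cups.
P(win by switching) = (5/6) · (1/2) = 5/12.

5/12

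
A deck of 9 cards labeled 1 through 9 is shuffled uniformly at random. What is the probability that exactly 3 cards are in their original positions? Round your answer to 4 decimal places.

Choose which 3 of the 9 are fixed: C(9,3) = 84 ways.
The remaining 6 must have no fixed point: D(6) = 265.
P = 84·265/362880 = 53/864 ≈ 0.0613.

0.0613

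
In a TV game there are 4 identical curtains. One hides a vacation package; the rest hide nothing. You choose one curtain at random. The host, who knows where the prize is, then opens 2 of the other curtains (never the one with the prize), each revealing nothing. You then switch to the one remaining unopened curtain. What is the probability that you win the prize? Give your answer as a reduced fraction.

Your original curtain holds the prize with probability 1/4, so the other 3 collectively hold it with probability 3/4.
The host can always find 2 empty curtains to open, so the reveals don't change that 3/4; it is now spread over the 1 remaining unopened curtain.
P(win by switching) = (3/4) · (1/1) = 3/4.

3/4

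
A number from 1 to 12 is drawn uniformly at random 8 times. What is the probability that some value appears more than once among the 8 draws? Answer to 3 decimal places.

P(all 8 different) = 12/12 · 11/12 · ··· · 5/12 ≈ 0.046.
P(at least two equal) = 1 − 0.046 = 0.954.

0.954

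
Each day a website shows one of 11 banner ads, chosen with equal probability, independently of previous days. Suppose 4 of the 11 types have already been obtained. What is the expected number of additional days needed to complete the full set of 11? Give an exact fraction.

3993/140

Starting from 4 distinct types, each trial gives a new one with probability (11−i)/11 when i types are held, so the wait for the next new type is 11/(11−i).
E = 11/7 + 11/6 + 11/5 + 11/4 + 11/3 + 11/2 + 11/1 = 3993/140.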